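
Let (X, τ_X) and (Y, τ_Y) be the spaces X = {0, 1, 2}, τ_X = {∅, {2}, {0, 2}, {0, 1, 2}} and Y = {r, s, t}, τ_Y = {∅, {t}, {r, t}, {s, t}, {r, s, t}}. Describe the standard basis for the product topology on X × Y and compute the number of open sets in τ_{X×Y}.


Basis B = {∅ × ∅, {2} × {t}, {0, 2} × {t}, {2} × {r, t}, {2} × {s, t}, {0, 1, 2} × {t}, {2} × {r, s, t}, {0, 2} × {r, t}, {0, 2} × {s, t}, {0, 2} × {r, s, t}, {0, 1, 2} × {r, t}, {0, 1, 2} × {s, t}, {0, 1, 2} × {r, s, t}}; |τ_{X×Y}| = 30.

Enumerate products U × V with U ∈ τ_X, V ∈ τ_Y (deduplicated):
  ∅ × ∅ = {} (∅)
  {2} × {t} = {(2,t)}
  {0, 2} × {t} = {(0,t), (2,t)}
  {2} × {r, t} = {(2,r), (2,t)}
  {2} × {s, t} = {(2,s), (2,t)}
  {0, 1, 2} × {t} = {(0,t), (1,t), (2,t)}
  {2} × {r, s, t} = {(2,r), (2,s), (2,t)}
  {0, 2} × {r, t} = {(0,r), (0,t), (2,r), (2,t)}
  {0, 2} × {s, t} = {(0,s), (0,t), (2,s), (2,t)}
  {0, 2} × {r, s, t} = {(0,r), (0,s), (0,t), (2,r), (2,s), (2,t)}
  {0, 1, 2} × {r, t} = {(0,r), (0,t), (1,r), (1,t), (2,r), (2,t)}
  {0, 1, 2} × {s, t} = {(0,s), (0,t), (1,s), (1,t), (2,s), (2,t)}
  {0, 1, 2} × {r, s, t} = {(0,r), (0,s), (0,t), (1,r), (1,s), (1,t), (2,r), (2,s), (2,t)}
These 13 distinct sets form the basis B.
Close under arbitrary unions to get τ_{X×Y}; counting gives |τ_{X×Y}| = 30.


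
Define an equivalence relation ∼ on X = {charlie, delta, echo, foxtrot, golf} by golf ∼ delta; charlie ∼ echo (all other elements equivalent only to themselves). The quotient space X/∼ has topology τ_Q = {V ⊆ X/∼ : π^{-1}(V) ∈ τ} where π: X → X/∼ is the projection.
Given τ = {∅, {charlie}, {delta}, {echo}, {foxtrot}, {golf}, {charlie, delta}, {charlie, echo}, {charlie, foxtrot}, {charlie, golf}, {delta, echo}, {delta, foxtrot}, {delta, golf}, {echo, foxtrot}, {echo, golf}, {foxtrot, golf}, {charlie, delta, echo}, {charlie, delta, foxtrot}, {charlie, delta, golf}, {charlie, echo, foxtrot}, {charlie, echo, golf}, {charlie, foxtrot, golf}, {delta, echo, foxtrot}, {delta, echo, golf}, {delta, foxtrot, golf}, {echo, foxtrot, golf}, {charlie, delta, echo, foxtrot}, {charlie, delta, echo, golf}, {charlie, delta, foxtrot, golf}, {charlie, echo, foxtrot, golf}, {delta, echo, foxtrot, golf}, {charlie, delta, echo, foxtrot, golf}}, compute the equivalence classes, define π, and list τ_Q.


X/∼ = {[charlie=echo], [delta=golf], [foxtrot]}; |τ_Q| = 8.

Equivalence classes: [charlie=echo], [delta=golf], [foxtrot].
Quotient map π: X → X/∼ sends charlie ↦ [charlie=echo], delta ↦ [delta=golf], echo ↦ [charlie=echo], foxtrot ↦ [foxtrot], golf ↦ [delta=golf].
For each subset V ⊆ X/∼, compute π^{-1}(V) ⊆ X and check whether π^{-1}(V) ∈ τ. V is open in τ_Q iff π^{-1}(V) ∈ τ.
  V = {}: π^{-1}(V) = ∅ ∈ τ ✓.
  V = {[charlie=echo]}: π^{-1}(V) = {charlie, echo} ∈ τ ✓.
  V = {[delta=golf]}: π^{-1}(V) = {delta, golf} ∈ τ ✓.
  V = {[charlie=echo], [delta=golf]}: π^{-1}(V) = {charlie, delta, echo, golf} ∈ τ ✓.
  V = {[foxtrot]}: π^{-1}(V) = {foxtrot} ∈ τ ✓.
  V = {[charlie=echo], [foxtrot]}: π^{-1}(V) = {charlie, echo, foxtrot} ∈ τ ✓.
  V = {[delta=golf], [foxtrot]}: π^{-1}(V) = {delta, foxtrot, golf} ∈ τ ✓.
  V = {[charlie=echo], [delta=golf], [foxtrot]}: π^{-1}(V) = {charlie, delta, echo, foxtrot, golf} ∈ τ ✓.
Open sets in the quotient: τ_Q = {{}, {[charlie=echo]}, {[delta=golf]}, {[charlie=echo], [delta=golf]}, {[foxtrot]}, {[charlie=echo], [foxtrot]}, {[delta=golf], [foxtrot]}, {[charlie=echo], [delta=golf], [foxtrot]}} (8 elements).


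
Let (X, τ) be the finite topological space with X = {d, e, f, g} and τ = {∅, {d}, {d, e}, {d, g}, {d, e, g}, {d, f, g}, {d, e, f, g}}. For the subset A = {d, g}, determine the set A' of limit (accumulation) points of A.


A' = {e, f, g}

For each x ∈ X, list the open sets U ∈ τ with x ∈ U, then check whether U ∩ (A ∖ {x}) ≠ ∅ for every such U.
  x = d: open {d} ∋ x has {d} ∩ (A ∖ {d}) = ∅, so x is NOT a limit point.
  x = e: opens ∋ x are {d, e}, {d, e, g}, {d, e, f, g}; each meets A ∖ {e}, so x IS a limit point.
  x = f: opens ∋ x are {d, f, g}, {d, e, f, g}; each meets A ∖ {f}, so x IS a limit point.
  x = g: opens ∋ x are {d, g}, {d, e, g}, {d, f, g}, {d, e, f, g}; each meets A ∖ {g}, so x IS a limit point.
Collecting: A' = {e, f, g}.


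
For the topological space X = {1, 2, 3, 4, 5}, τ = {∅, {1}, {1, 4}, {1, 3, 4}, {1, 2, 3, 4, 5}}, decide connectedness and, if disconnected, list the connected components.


(X, τ) is connected.

Find clopen sets (U ∈ τ with X ∖ U ∈ τ):
  U = ∅, X ∖ U = {1, 2, 3, 4, 5} — both open, so U is clopen.
  U = {1, 2, 3, 4, 5}, X ∖ U = ∅ — both open, so U is clopen.
Only trivial clopens (∅ and X) exist, so (X, τ) is connected.
Compute connected components by grouping points that agree on all clopens:
  component: {1, 2, 3, 4, 5}


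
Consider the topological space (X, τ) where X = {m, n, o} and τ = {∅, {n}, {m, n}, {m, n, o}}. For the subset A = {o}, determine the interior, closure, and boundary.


int(A) = ∅, cl(A) = {o}, ∂A = {o}.

Closed sets in (X, τ) are complements of opens:
  closed(X, τ) = {∅, {o}, {m, o}, {m, n, o}}.
int(A) = ⋃ {U ∈ τ : U ⊆ A}. Opens contained in A: ∅.
Taking the union of these: int(A) = ∅.
cl(A) = ⋂ {C closed : A ⊆ C}. Closed sets containing A: {o}, {m, o}, {m, n, o}.
Intersecting these: cl(A) = {o}.
∂A = cl(A) ∖ int(A) = {o} ∖ ∅ = {o}.


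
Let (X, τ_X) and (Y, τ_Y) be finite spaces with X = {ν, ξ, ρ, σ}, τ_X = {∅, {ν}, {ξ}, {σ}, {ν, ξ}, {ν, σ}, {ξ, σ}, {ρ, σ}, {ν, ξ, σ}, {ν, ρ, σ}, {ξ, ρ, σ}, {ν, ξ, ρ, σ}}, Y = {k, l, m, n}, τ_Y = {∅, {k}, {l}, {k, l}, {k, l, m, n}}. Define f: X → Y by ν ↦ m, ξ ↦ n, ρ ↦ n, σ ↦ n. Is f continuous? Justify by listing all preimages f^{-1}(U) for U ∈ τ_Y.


f IS continuous.

Compute f^{-1}(U) for each U ∈ τ_Y:
  U = ∅: f^{-1}(U) = ∅ ∈ τ_X ✓.
  U = {k}: f^{-1}(U) = ∅ ∈ τ_X ✓.
  U = {l}: f^{-1}(U) = ∅ ∈ τ_X ✓.
  U = {k, l}: f^{-1}(U) = ∅ ∈ τ_X ✓.
  U = {k, l, m, n}: f^{-1}(U) = {ν, ξ, ρ, σ} ∈ τ_X ✓.
Every preimage lies in τ_X, so f IS continuous.


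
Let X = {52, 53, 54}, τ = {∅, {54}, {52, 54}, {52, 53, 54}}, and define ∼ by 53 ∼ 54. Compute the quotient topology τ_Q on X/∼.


X/∼ = {[52], [53=54]}; |τ_Q| = 2.

Equivalence classes: [52], [53=54].
Quotient map π: X → X/∼ sends 52 ↦ [52], 53 ↦ [53=54], 54 ↦ [53=54].
For each subset V ⊆ X/∼, compute π^{-1}(V) ⊆ X and check whether π^{-1}(V) ∈ τ. V is open in τ_Q iff π^{-1}(V) ∈ τ.
  V = {}: π^{-1}(V) = ∅ ∈ τ ✓.
  V = {[52]}: π^{-1}(V) = {52} ∉ τ ✗.
  V = {[53=54]}: π^{-1}(V) = {53, 54} ∉ τ ✗.
  V = {[52], [53=54]}: π^{-1}(V) = {52, 53, 54} ∈ τ ✓.
Open sets in the quotient: τ_Q = {{}, {[52], [53=54]}} (2 elements).


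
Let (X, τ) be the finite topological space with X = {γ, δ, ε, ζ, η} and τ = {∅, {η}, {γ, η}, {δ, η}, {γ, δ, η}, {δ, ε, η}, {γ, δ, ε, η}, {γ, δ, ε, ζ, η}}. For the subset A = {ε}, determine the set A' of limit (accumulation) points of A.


A' = {ζ}

For each x ∈ X, list the open sets U ∈ τ with x ∈ U, then check whether U ∩ (A ∖ {x}) ≠ ∅ for every such U.
  x = γ: open {γ, η} ∋ x has {γ, η} ∩ (A ∖ {γ}) = ∅, so x is NOT a limit point.
  x = δ: open {δ, η} ∋ x has {δ, η} ∩ (A ∖ {δ}) = ∅, so x is NOT a limit point.
  x = ε: open {δ, ε, η} ∋ x has {δ, ε, η} ∩ (A ∖ {ε}) = ∅, so x is NOT a limit point.
  x = ζ: opens ∋ x are {γ, δ, ε, ζ, η}; each meets A ∖ {ζ}, so x IS a limit point.
  x = η: open {η} ∋ x has {η} ∩ (A ∖ {η}) = ∅, so x is NOT a limit point.
Collecting: A' = {ζ}.


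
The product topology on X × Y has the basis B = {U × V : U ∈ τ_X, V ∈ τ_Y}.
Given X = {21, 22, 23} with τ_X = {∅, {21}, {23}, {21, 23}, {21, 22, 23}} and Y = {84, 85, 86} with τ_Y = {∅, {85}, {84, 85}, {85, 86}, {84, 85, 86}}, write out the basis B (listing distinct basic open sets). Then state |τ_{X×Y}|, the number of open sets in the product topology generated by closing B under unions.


Basis B = {∅ × ∅, {21} × {85}, {23} × {85}, {21} × {84, 85}, {21} × {85, 86}, {21, 23} × {85}, {23} × {84, 85}, {23} × {85, 86}, {21} × {84, 85, 86}, {21, 22, 23} × {85}, {23} × {84, 85, 86}, {21, 23} × {84, 85}, {21, 23} × {85, 86}, {21, 23} × {84, 85, 86}, {21, 22, 23} × {84, 85}, {21, 22, 23} × {85, 86}, {21, 22, 23} × {84, 85, 86}}; |τ_{X×Y}| = 50.

Enumerate products U × V with U ∈ τ_X, V ∈ τ_Y (deduplicated):
  ∅ × ∅ = {} (∅)
  {21} × {85} = {(21,85)}
  {23} × {85} = {(23,85)}
  {21} × {84, 85} = {(21,84), (21,85)}
  {21} × {85, 86} = {(21,85), (21,86)}
  {21, 23} × {85} = {(21,85), (23,85)}
  {23} × {84, 85} = {(23,84), (23,85)}
  {23} × {85, 86} = {(23,85), (23,86)}
  {21} × {84, 85, 86} = {(21,84), (21,85), (21,86)}
  {21, 22, 23} × {85} = {(21,85), (22,85), (23,85)}
  {23} × {84, 85, 86} = {(23,84), (23,85), (23,86)}
  {21, 23} × {84, 85} = {(21,84), (21,85), (23,84), (23,85)}
  {21, 23} × {85, 86} = {(21,85), (21,86), (23,85), (23,86)}
  {21, 23} × {84, 85, 86} = {(21,84), (21,85), (21,86), (23,84), (23,85), (23,86)}
  {21, 22, 23} × {84, 85} = {(21,84), (21,85), (22,84), (22,85), (23,84), (23,85)}
  {21, 22, 23} × {85, 86} = {(21,85), (21,86), (22,85), (22,86), (23,85), (23,86)}
  {21, 22, 23} × {84, 85, 86} = {(21,84), (21,85), (21,86), (22,84), (22,85), (22,86), (23,84), (23,85), (23,86)}
These 17 distinct sets form the basis B.
Close under arbitrary unions to get τ_{X×Y}; counting gives |τ_{X×Y}| = 50.


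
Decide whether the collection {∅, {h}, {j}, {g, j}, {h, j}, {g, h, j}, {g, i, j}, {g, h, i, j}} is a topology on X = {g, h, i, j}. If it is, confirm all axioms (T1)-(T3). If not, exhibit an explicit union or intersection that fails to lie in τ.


τ IS a topology on X.

Axiom (T1): ∅ ∈ τ? Yes; X ∈ τ? Yes.
Axiom (T2/T3): check pairwise unions and intersections of members of τ.
All pairwise intersections and unions checked — each lies in τ. Therefore τ satisfies (T1), (T2), (T3): it IS a topology on X.


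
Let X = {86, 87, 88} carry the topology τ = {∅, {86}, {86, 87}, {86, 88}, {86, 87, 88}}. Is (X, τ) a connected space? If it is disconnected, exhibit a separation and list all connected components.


(X, τ) is connected.

Find clopen sets (U ∈ τ with X ∖ U ∈ τ):
  U = ∅, X ∖ U = {86, 87, 88} — both open, so U is clopen.
  U = {86, 87, 88}, X ∖ U = ∅ — both open, so U is clopen.
Only trivial clopens (∅ and X) exist, so (X, τ) is connected.
Compute connected components by grouping points that agree on all clopens:
  component: {86, 87, 88}


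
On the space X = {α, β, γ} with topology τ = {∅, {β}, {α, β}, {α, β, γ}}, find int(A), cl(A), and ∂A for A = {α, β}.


int(A) = {α, β}, cl(A) = {α, β, γ}, ∂A = {γ}.

Closed sets in (X, τ) are complements of opens:
  closed(X, τ) = {∅, {γ}, {α, γ}, {α, β, γ}}.
int(A) = ⋃ {U ∈ τ : U ⊆ A}. Opens contained in A: ∅, {β}, {α, β}.
Taking the union of these: int(A) = {α, β}.
cl(A) = ⋂ {C closed : A ⊆ C}. Closed sets containing A: {α, β, γ}.
Intersecting these: cl(A) = {α, β, γ}.
∂A = cl(A) ∖ int(A) = {α, β, γ} ∖ {α, β} = {γ}.


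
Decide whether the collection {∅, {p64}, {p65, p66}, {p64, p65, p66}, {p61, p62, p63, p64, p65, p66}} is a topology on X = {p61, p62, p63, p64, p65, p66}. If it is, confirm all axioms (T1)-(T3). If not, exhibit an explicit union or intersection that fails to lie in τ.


τ IS a topology on X.

Axiom (T1): ∅ ∈ τ? Yes; X ∈ τ? Yes.
Axiom (T2/T3): check pairwise unions and intersections of members of τ.
All pairwise intersections and unions checked — each lies in τ. Therefore τ satisfies (T1), (T2), (T3): it IS a topology on X.


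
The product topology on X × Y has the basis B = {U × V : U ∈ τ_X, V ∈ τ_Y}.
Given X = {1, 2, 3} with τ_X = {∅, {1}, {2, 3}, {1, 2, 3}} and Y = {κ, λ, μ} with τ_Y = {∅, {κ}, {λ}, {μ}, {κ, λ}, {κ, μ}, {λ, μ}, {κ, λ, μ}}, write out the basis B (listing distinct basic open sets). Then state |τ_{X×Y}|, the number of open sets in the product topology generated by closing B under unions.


Basis B = {∅ × ∅, {1} × {κ}, {1} × {λ}, {1} × {μ}, {1} × {κ, λ}, {1} × {κ, μ}, {1} × {λ, μ}, {2, 3} × {κ}, {2, 3} × {λ}, {2, 3} × {μ}, {1} × {κ, λ, μ}, {1, 2, 3} × {κ}, {1, 2, 3} × {λ}, {1, 2, 3} × {μ}, {2, 3} × {κ, λ}, {2, 3} × {κ, μ}, {2, 3} × {λ, μ}, {1, 2, 3} × {κ, λ}, {1, 2, 3} × {κ, μ}, {1, 2, 3} × {λ, μ}, {2, 3} × {κ, λ, μ}, {1, 2, 3} × {κ, λ, μ}}; |τ_{X×Y}| = 64.

Enumerate products U × V with U ∈ τ_X, V ∈ τ_Y (deduplicated):
  ∅ × ∅ = {} (∅)
  {1} × {κ} = {(1,κ)}
  {1} × {λ} = {(1,λ)}
  {1} × {μ} = {(1,μ)}
  {1} × {κ, λ} = {(1,κ), (1,λ)}
  {1} × {κ, μ} = {(1,κ), (1,μ)}
  {1} × {λ, μ} = {(1,λ), (1,μ)}
  {2, 3} × {κ} = {(2,κ), (3,κ)}
  {2, 3} × {λ} = {(2,λ), (3,λ)}
  {2, 3} × {μ} = {(2,μ), (3,μ)}
  {1} × {κ, λ, μ} = {(1,κ), (1,λ), (1,μ)}
  {1, 2, 3} × {κ} = {(1,κ), (2,κ), (3,κ)}
  {1, 2, 3} × {λ} = {(1,λ), (2,λ), (3,λ)}
  {1, 2, 3} × {μ} = {(1,μ), (2,μ), (3,μ)}
  {2, 3} × {κ, λ} = {(2,κ), (2,λ), (3,κ), (3,λ)}
  {2, 3} × {κ, μ} = {(2,κ), (2,μ), (3,κ), (3,μ)}
  {2, 3} × {λ, μ} = {(2,λ), (2,μ), (3,λ), (3,μ)}
  {1, 2, 3} × {κ, λ} = {(1,κ), (1,λ), (2,κ), (2,λ), (3,κ), (3,λ)}
  {1, 2, 3} × {κ, μ} = {(1,κ), (1,μ), (2,κ), (2,μ), (3,κ), (3,μ)}
  {1, 2, 3} × {λ, μ} = {(1,λ), (1,μ), (2,λ), (2,μ), (3,λ), (3,μ)}
  {2, 3} × {κ, λ, μ} = {(2,κ), (2,λ), (2,μ), (3,κ), (3,λ), (3,μ)}
  {1, 2, 3} × {κ, λ, μ} = {(1,κ), (1,λ), (1,μ), (2,κ), (2,λ), (2,μ), (3,κ), (3,λ), (3,μ)}
These 22 distinct sets form the basis B.
Close under arbitrary unions to get τ_{X×Y}; counting gives |τ_{X×Y}| = 64.


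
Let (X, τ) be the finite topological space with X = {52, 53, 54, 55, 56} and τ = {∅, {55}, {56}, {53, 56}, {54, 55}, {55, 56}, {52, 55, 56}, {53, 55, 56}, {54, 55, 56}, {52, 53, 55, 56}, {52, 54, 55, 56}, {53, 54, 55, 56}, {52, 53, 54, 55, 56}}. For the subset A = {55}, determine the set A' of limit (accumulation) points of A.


A' = {52, 54}

For each x ∈ X, list the open sets U ∈ τ with x ∈ U, then check whether U ∩ (A ∖ {x}) ≠ ∅ for every such U.
  x = 52: opens ∋ x are {52, 55, 56}, {52, 53, 55, 56}, {52, 54, 55, 56}, {52, 53, 54, 55, 56}; each meets A ∖ {52}, so x IS a limit point.
  x = 53: open {53, 56} ∋ x has {53, 56} ∩ (A ∖ {53}) = ∅, so x is NOT a limit point.
  x = 54: opens ∋ x are {54, 55}, {54, 55, 56}, {52, 54, 55, 56}, {53, 54, 55, 56}, {52, 53, 54, 55, 56}; each meets A ∖ {54}, so x IS a limit point.
  x = 55: open {55} ∋ x has {55} ∩ (A ∖ {55}) = ∅, so x is NOT a limit point.
  x = 56: open {56} ∋ x has {56} ∩ (A ∖ {56}) = ∅, so x is NOT a limit point.
Collecting: A' = {52, 54}.


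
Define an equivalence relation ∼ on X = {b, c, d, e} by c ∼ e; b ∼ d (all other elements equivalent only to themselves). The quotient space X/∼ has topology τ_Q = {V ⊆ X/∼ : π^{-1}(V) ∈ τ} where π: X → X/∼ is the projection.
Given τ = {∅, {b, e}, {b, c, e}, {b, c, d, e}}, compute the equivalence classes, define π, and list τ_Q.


X/∼ = {[b=d], [c=e]}; |τ_Q| = 2.

Equivalence classes: [b=d], [c=e].
Quotient map π: X → X/∼ sends b ↦ [b=d], c ↦ [c=e], d ↦ [b=d], e ↦ [c=e].
For each subset V ⊆ X/∼, compute π^{-1}(V) ⊆ X and check whether π^{-1}(V) ∈ τ. V is open in τ_Q iff π^{-1}(V) ∈ τ.
  V = {}: π^{-1}(V) = ∅ ∈ τ ✓.
  V = {[b=d]}: π^{-1}(V) = {b, d} ∉ τ ✗.
  V = {[c=e]}: π^{-1}(V) = {c, e} ∉ τ ✗.
  V = {[b=d], [c=e]}: π^{-1}(V) = {b, c, d, e} ∈ τ ✓.
Open sets in the quotient: τ_Q = {{}, {[b=d], [c=e]}} (2 elements).


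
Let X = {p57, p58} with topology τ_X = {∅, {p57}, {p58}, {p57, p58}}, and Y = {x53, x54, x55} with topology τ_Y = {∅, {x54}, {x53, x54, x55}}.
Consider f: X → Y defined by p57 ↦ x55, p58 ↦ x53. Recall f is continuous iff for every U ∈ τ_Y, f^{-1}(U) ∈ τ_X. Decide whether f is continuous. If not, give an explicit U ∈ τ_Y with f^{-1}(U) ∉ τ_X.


f IS continuous.

Compute f^{-1}(U) for each U ∈ τ_Y:
  U = ∅: f^{-1}(U) = ∅ ∈ τ_X ✓.
  U = {x54}: f^{-1}(U) = ∅ ∈ τ_X ✓.
  U = {x53, x54, x55}: f^{-1}(U) = {p57, p58} ∈ τ_X ✓.
Every preimage lies in τ_X, so f IS continuous.


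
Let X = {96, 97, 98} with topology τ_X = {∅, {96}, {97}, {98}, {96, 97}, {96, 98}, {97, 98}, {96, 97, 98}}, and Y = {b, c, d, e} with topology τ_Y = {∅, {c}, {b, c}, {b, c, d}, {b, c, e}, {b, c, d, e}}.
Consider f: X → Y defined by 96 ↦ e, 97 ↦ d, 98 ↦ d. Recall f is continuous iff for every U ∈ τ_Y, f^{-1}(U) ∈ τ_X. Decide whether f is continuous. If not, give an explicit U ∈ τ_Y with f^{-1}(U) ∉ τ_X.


f IS continuous.

Compute f^{-1}(U) for each U ∈ τ_Y:
  U = ∅: f^{-1}(U) = ∅ ∈ τ_X ✓.
  U = {c}: f^{-1}(U) = ∅ ∈ τ_X ✓.
  U = {b, c}: f^{-1}(U) = ∅ ∈ τ_X ✓.
  U = {b, c, d}: f^{-1}(U) = {97, 98} ∈ τ_X ✓.
  U = {b, c, e}: f^{-1}(U) = {96} ∈ τ_X ✓.
  U = {b, c, d, e}: f^{-1}(U) = {96, 97, 98} ∈ τ_X ✓.
Every preimage lies in τ_X, so f IS continuous.


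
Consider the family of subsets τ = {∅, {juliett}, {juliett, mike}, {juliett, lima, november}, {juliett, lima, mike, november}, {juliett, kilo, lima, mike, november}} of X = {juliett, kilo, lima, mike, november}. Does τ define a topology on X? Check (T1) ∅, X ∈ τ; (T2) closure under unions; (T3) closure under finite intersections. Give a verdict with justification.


τ IS a topology on X.

Axiom (T1): ∅ ∈ τ? Yes; X ∈ τ? Yes.
Axiom (T2/T3): check pairwise unions and intersections of members of τ.
All pairwise intersections and unions checked — each lies in τ. Therefore τ satisfies (T1), (T2), (T3): it IS a topology on X.


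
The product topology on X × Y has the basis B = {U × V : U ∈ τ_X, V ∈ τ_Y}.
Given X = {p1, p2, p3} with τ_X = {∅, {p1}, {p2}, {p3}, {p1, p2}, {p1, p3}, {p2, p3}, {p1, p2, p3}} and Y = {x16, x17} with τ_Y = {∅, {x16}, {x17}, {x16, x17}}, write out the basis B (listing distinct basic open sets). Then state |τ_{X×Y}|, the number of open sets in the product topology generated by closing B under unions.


Basis B = {∅ × ∅, {p1} × {x16}, {p1} × {x17}, {p2} × {x16}, {p2} × {x17}, {p3} × {x16}, {p3} × {x17}, {p1} × {x16, x17}, {p1, p2} × {x16}, {p1, p3} × {x16}, {p1, p2} × {x17}, {p1, p3} × {x17}, {p2} × {x16, x17}, {p2, p3} × {x16}, {p2, p3} × {x17}, {p3} × {x16, x17}, {p1, p2, p3} × {x16}, {p1, p2, p3} × {x17}, {p1, p2} × {x16, x17}, {p1, p3} × {x16, x17}, {p2, p3} × {x16, x17}, {p1, p2, p3} × {x16, x17}}; |τ_{X×Y}| = 64.

Enumerate products U × V with U ∈ τ_X, V ∈ τ_Y (deduplicated):
  ∅ × ∅ = {} (∅)
  {p1} × {x16} = {(p1,x16)}
  {p1} × {x17} = {(p1,x17)}
  {p2} × {x16} = {(p2,x16)}
  {p2} × {x17} = {(p2,x17)}
  {p3} × {x16} = {(p3,x16)}
  {p3} × {x17} = {(p3,x17)}
  {p1} × {x16, x17} = {(p1,x16), (p1,x17)}
  {p1, p2} × {x16} = {(p1,x16), (p2,x16)}
  {p1, p3} × {x16} = {(p1,x16), (p3,x16)}
  {p1, p2} × {x17} = {(p1,x17), (p2,x17)}
  {p1, p3} × {x17} = {(p1,x17), (p3,x17)}
  {p2} × {x16, x17} = {(p2,x16), (p2,x17)}
  {p2, p3} × {x16} = {(p2,x16), (p3,x16)}
  {p2, p3} × {x17} = {(p2,x17), (p3,x17)}
  {p3} × {x16, x17} = {(p3,x16), (p3,x17)}
  {p1, p2, p3} × {x16} = {(p1,x16), (p2,x16), (p3,x16)}
  {p1, p2, p3} × {x17} = {(p1,x17), (p2,x17), (p3,x17)}
  {p1, p2} × {x16, x17} = {(p1,x16), (p1,x17), (p2,x16), (p2,x17)}
  {p1, p3} × {x16, x17} = {(p1,x16), (p1,x17), (p3,x16), (p3,x17)}
  {p2, p3} × {x16, x17} = {(p2,x16), (p2,x17), (p3,x16), (p3,x17)}
  {p1, p2, p3} × {x16, x17} = {(p1,x16), (p1,x17), (p2,x16), (p2,x17), (p3,x16), (p3,x17)}
These 22 distinct sets form the basis B.
Close under arbitrary unions to get τ_{X×Y}; counting gives |τ_{X×Y}| = 64.


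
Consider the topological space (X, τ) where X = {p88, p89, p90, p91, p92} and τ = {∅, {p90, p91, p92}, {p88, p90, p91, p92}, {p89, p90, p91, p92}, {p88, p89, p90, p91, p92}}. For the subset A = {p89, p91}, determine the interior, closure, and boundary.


int(A) = ∅, cl(A) = {p88, p89, p90, p91, p92}, ∂A = {p88, p89, p90, p91, p92}.

Closed sets in (X, τ) are complements of opens:
  closed(X, τ) = {∅, {p88}, {p89}, {p88, p89}, {p88, p89, p90, p91, p92}}.
int(A) = ⋃ {U ∈ τ : U ⊆ A}. Opens contained in A: ∅.
Taking the union of these: int(A) = ∅.
cl(A) = ⋂ {C closed : A ⊆ C}. Closed sets containing A: {p88, p89, p90, p91, p92}.
Intersecting these: cl(A) = {p88, p89, p90, p91, p92}.
∂A = cl(A) ∖ int(A) = {p88, p89, p90, p91, p92} ∖ ∅ = {p88, p89, p90, p91, p92}.


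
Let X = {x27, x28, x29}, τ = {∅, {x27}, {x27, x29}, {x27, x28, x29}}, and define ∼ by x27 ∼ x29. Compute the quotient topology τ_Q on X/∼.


X/∼ = {[x27=x29], [x28]}; |τ_Q| = 3.

Equivalence classes: [x27=x29], [x28].
Quotient map π: X → X/∼ sends x27 ↦ [x27=x29], x28 ↦ [x28], x29 ↦ [x27=x29].
For each subset V ⊆ X/∼, compute π^{-1}(V) ⊆ X and check whether π^{-1}(V) ∈ τ. V is open in τ_Q iff π^{-1}(V) ∈ τ.
  V = {}: π^{-1}(V) = ∅ ∈ τ ✓.
  V = {[x27=x29]}: π^{-1}(V) = {x27, x29} ∈ τ ✓.
  V = {[x28]}: π^{-1}(V) = {x28} ∉ τ ✗.
  V = {[x27=x29], [x28]}: π^{-1}(V) = {x27, x28, x29} ∈ τ ✓.
Open sets in the quotient: τ_Q = {{}, {[x27=x29]}, {[x27=x29], [x28]}} (3 elements).


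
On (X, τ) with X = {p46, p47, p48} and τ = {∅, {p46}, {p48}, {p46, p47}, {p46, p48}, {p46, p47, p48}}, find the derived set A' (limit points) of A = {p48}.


A' = ∅

For each x ∈ X, list the open sets U ∈ τ with x ∈ U, then check whether U ∩ (A ∖ {x}) ≠ ∅ for every such U.
  x = p46: open {p46} ∋ x has {p46} ∩ (A ∖ {p46}) = ∅, so x is NOT a limit point.
  x = p47: open {p46, p47} ∋ x has {p46, p47} ∩ (A ∖ {p47}) = ∅, so x is NOT a limit point.
  x = p48: open {p48} ∋ x has {p48} ∩ (A ∖ {p48}) = ∅, so x is NOT a limit point.
Collecting: A' = ∅.


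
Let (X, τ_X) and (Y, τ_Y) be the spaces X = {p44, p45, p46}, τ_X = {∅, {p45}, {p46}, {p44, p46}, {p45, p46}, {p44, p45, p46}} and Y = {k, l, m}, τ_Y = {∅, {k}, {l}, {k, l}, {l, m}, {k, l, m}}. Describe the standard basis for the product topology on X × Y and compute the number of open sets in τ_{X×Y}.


Basis B = {∅ × ∅, {p45} × {k}, {p45} × {l}, {p46} × {k}, {p46} × {l}, {p44, p46} × {k}, {p44, p46} × {l}, {p45} × {k, l}, {p45, p46} × {k}, {p45} × {l, m}, {p45, p46} × {l}, {p46} × {k, l}, {p46} × {l, m}, {p44, p45, p46} × {k}, {p44, p45, p46} × {l}, {p45} × {k, l, m}, {p46} × {k, l, m}, {p44, p46} × {k, l}, {p44, p46} × {l, m}, {p45, p46} × {k, l}, {p45, p46} × {l, m}, {p44, p46} × {k, l, m}, {p44, p45, p46} × {k, l}, {p44, p45, p46} × {l, m}, {p45, p46} × {k, l, m}, {p44, p45, p46} × {k, l, m}}; |τ_{X×Y}| = 108.

Enumerate products U × V with U ∈ τ_X, V ∈ τ_Y (deduplicated):
  ∅ × ∅ = {} (∅)
  {p45} × {k} = {(p45,k)}
  {p45} × {l} = {(p45,l)}
  {p46} × {k} = {(p46,k)}
  {p46} × {l} = {(p46,l)}
  {p44, p46} × {k} = {(p44,k), (p46,k)}
  {p44, p46} × {l} = {(p44,l), (p46,l)}
  {p45} × {k, l} = {(p45,k), (p45,l)}
  {p45, p46} × {k} = {(p45,k), (p46,k)}
  {p45} × {l, m} = {(p45,l), (p45,m)}
  {p45, p46} × {l} = {(p45,l), (p46,l)}
  {p46} × {k, l} = {(p46,k), (p46,l)}
  {p46} × {l, m} = {(p46,l), (p46,m)}
  {p44, p45, p46} × {k} = {(p44,k), (p45,k), (p46,k)}
  {p44, p45, p46} × {l} = {(p44,l), (p45,l), (p46,l)}
  {p45} × {k, l, m} = {(p45,k), (p45,l), (p45,m)}
  {p46} × {k, l, m} = {(p46,k), (p46,l), (p46,m)}
  {p44, p46} × {k, l} = {(p44,k), (p44,l), (p46,k), (p46,l)}
  {p44, p46} × {l, m} = {(p44,l), (p44,m), (p46,l), (p46,m)}
  {p45, p46} × {k, l} = {(p45,k), (p45,l), (p46,k), (p46,l)}
  {p45, p46} × {l, m} = {(p45,l), (p45,m), (p46,l), (p46,m)}
  {p44, p46} × {k, l, m} = {(p44,k), (p44,l), (p44,m), (p46,k), (p46,l), (p46,m)}
  {p44, p45, p46} × {k, l} = {(p44,k), (p44,l), (p45,k), (p45,l), (p46,k), (p46,l)}
  {p44, p45, p46} × {l, m} = {(p44,l), (p44,m), (p45,l), (p45,m), (p46,l), (p46,m)}
  {p45, p46} × {k, l, m} = {(p45,k), (p45,l), (p45,m), (p46,k), (p46,l), (p46,m)}
  {p44, p45, p46} × {k, l, m} = {(p44,k), (p44,l), (p44,m), (p45,k), (p45,l), (p45,m), (p46,k), (p46,l), (p46,m)}
These 26 distinct sets form the basis B.
Close under arbitrary unions to get τ_{X×Y}; counting gives |τ_{X×Y}| = 108.


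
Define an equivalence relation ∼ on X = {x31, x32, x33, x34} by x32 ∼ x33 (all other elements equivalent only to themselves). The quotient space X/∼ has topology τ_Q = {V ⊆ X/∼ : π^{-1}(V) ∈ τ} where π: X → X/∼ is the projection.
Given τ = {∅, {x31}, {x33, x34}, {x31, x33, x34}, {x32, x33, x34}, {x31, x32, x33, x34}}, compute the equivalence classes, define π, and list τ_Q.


X/∼ = {[x31], [x32=x33], [x34]}; |τ_Q| = 4.

Equivalence classes: [x31], [x32=x33], [x34].
Quotient map π: X → X/∼ sends x31 ↦ [x31], x32 ↦ [x32=x33], x33 ↦ [x32=x33], x34 ↦ [x34].
For each subset V ⊆ X/∼, compute π^{-1}(V) ⊆ X and check whether π^{-1}(V) ∈ τ. V is open in τ_Q iff π^{-1}(V) ∈ τ.
  V = {}: π^{-1}(V) = ∅ ∈ τ ✓.
  V = {[x31]}: π^{-1}(V) = {x31} ∈ τ ✓.
  V = {[x32=x33]}: π^{-1}(V) = {x32, x33} ∉ τ ✗.
  V = {[x31], [x32=x33]}: π^{-1}(V) = {x31, x32, x33} ∉ τ ✗.
  V = {[x34]}: π^{-1}(V) = {x34} ∉ τ ✗.
  V = {[x31], [x34]}: π^{-1}(V) = {x31, x34} ∉ τ ✗.
  V = {[x32=x33], [x34]}: π^{-1}(V) = {x32, x33, x34} ∈ τ ✓.
  V = {[x31], [x32=x33], [x34]}: π^{-1}(V) = {x31, x32, x33, x34} ∈ τ ✓.
Open sets in the quotient: τ_Q = {{}, {[x31]}, {[x32=x33], [x34]}, {[x31], [x32=x33], [x34]}} (4 elements).


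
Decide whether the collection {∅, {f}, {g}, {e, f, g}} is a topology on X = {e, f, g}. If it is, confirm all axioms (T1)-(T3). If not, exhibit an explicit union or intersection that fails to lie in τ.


τ is NOT a topology on X.

Axiom (T1): ∅ ∈ τ? Yes; X ∈ τ? Yes.
Axiom (T2/T3): check pairwise unions and intersections of members of τ.
Counterexample for (T2): {f} ∪ {g} = {f, g} ∉ τ. Therefore τ is NOT a topology.


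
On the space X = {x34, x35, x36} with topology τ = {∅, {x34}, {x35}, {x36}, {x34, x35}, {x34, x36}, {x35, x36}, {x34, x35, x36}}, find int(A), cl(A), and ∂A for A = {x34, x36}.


int(A) = {x34, x36}, cl(A) = {x34, x36}, ∂A = ∅.

Closed sets in (X, τ) are complements of opens:
  closed(X, τ) = {∅, {x34}, {x35}, {x36}, {x34, x35}, {x34, x36}, {x35, x36}, {x34, x35, x36}}.
int(A) = ⋃ {U ∈ τ : U ⊆ A}. Opens contained in A: ∅, {x34}, {x36}, {x34, x36}.
Taking the union of these: int(A) = {x34, x36}.
cl(A) = ⋂ {C closed : A ⊆ C}. Closed sets containing A: {x34, x36}, {x34, x35, x36}.
Intersecting these: cl(A) = {x34, x36}.
∂A = cl(A) ∖ int(A) = {x34, x36} ∖ {x34, x36} = ∅.


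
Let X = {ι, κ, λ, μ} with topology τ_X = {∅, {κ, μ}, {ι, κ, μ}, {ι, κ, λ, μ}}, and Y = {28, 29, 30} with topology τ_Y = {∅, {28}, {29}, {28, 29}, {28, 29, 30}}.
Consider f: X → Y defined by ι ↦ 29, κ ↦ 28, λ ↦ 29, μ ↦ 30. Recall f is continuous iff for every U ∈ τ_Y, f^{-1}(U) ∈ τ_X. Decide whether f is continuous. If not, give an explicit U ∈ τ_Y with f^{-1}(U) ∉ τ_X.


f is NOT continuous.

Compute f^{-1}(U) for each U ∈ τ_Y:
  U = ∅: f^{-1}(U) = ∅ ∈ τ_X ✓.
  U = {28}: f^{-1}(U) = {κ} ∉ τ_X ✗.
  U = {29}: f^{-1}(U) = {ι, λ} ∉ τ_X ✗.
  U = {28, 29}: f^{-1}(U) = {ι, κ, λ} ∉ τ_X ✗.
  U = {28, 29, 30}: f^{-1}(U) = {ι, κ, λ, μ} ∈ τ_X ✓.
Found U = {28} with f^{-1}(U) = {κ} not in τ_X. Therefore f is NOT continuous.


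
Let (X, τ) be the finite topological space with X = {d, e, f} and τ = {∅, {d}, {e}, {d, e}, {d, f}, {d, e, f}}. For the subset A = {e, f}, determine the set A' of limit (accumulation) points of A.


A' = ∅

For each x ∈ X, list the open sets U ∈ τ with x ∈ U, then check whether U ∩ (A ∖ {x}) ≠ ∅ for every such U.
  x = d: open {d} ∋ x has {d} ∩ (A ∖ {d}) = ∅, so x is NOT a limit point.
  x = e: open {e} ∋ x has {e} ∩ (A ∖ {e}) = ∅, so x is NOT a limit point.
  x = f: open {d, f} ∋ x has {d, f} ∩ (A ∖ {f}) = ∅, so x is NOT a limit point.
Collecting: A' = ∅.


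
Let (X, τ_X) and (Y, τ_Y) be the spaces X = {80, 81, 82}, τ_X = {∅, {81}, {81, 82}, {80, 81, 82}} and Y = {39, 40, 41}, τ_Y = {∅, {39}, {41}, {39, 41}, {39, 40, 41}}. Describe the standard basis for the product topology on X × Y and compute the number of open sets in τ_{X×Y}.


Basis B = {∅ × ∅, {81} × {39}, {81} × {41}, {81} × {39, 41}, {81, 82} × {39}, {81, 82} × {41}, {80, 81, 82} × {39}, {80, 81, 82} × {41}, {81} × {39, 40, 41}, {81, 82} × {39, 41}, {80, 81, 82} × {39, 41}, {81, 82} × {39, 40, 41}, {80, 81, 82} × {39, 40, 41}}; |τ_{X×Y}| = 30.

Enumerate products U × V with U ∈ τ_X, V ∈ τ_Y (deduplicated):
  ∅ × ∅ = {} (∅)
  {81} × {39} = {(81,39)}
  {81} × {41} = {(81,41)}
  {81} × {39, 41} = {(81,39), (81,41)}
  {81, 82} × {39} = {(81,39), (82,39)}
  {81, 82} × {41} = {(81,41), (82,41)}
  {80, 81, 82} × {39} = {(80,39), (81,39), (82,39)}
  {80, 81, 82} × {41} = {(80,41), (81,41), (82,41)}
  {81} × {39, 40, 41} = {(81,39), (81,40), (81,41)}
  {81, 82} × {39, 41} = {(81,39), (81,41), (82,39), (82,41)}
  {80, 81, 82} × {39, 41} = {(80,39), (80,41), (81,39), (81,41), (82,39), (82,41)}
  {81, 82} × {39, 40, 41} = {(81,39), (81,40), (81,41), (82,39), (82,40), (82,41)}
  {80, 81, 82} × {39, 40, 41} = {(80,39), (80,40), (80,41), (81,39), (81,40), (81,41), (82,39), (82,40), (82,41)}
These 13 distinct sets form the basis B.
Close under arbitrary unions to get τ_{X×Y}; counting gives |τ_{X×Y}| = 30.


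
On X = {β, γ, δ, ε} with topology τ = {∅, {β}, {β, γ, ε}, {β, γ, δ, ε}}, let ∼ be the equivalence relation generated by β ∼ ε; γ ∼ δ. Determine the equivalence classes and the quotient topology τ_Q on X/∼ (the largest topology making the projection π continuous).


X/∼ = {[β=ε], [γ=δ]}; |τ_Q| = 2.

Equivalence classes: [β=ε], [γ=δ].
Quotient map π: X → X/∼ sends β ↦ [β=ε], γ ↦ [γ=δ], δ ↦ [γ=δ], ε ↦ [β=ε].
For each subset V ⊆ X/∼, compute π^{-1}(V) ⊆ X and check whether π^{-1}(V) ∈ τ. V is open in τ_Q iff π^{-1}(V) ∈ τ.
  V = {}: π^{-1}(V) = ∅ ∈ τ ✓.
  V = {[β=ε]}: π^{-1}(V) = {β, ε} ∉ τ ✗.
  V = {[γ=δ]}: π^{-1}(V) = {γ, δ} ∉ τ ✗.
  V = {[β=ε], [γ=δ]}: π^{-1}(V) = {β, γ, δ, ε} ∈ τ ✓.
Open sets in the quotient: τ_Q = {{}, {[β=ε], [γ=δ]}} (2 elements).


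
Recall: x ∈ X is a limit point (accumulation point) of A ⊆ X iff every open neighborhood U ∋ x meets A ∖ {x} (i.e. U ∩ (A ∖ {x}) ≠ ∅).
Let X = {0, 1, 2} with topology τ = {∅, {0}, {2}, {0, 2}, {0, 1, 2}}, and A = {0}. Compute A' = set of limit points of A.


A' = {1}

For each x ∈ X, list the open sets U ∈ τ with x ∈ U, then check whether U ∩ (A ∖ {x}) ≠ ∅ for every such U.
  x = 0: open {0} ∋ x has {0} ∩ (A ∖ {0}) = ∅, so x is NOT a limit point.
  x = 1: opens ∋ x are {0, 1, 2}; each meets A ∖ {1}, so x IS a limit point.
  x = 2: open {2} ∋ x has {2} ∩ (A ∖ {2}) = ∅, so x is NOT a limit point.
Collecting: A' = {1}.


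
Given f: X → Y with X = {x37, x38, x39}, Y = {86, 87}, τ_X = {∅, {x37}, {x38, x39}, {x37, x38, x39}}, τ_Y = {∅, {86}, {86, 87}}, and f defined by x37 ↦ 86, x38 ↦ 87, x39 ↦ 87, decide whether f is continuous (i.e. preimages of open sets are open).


f IS continuous.

Compute f^{-1}(U) for each U ∈ τ_Y:
  U = ∅: f^{-1}(U) = ∅ ∈ τ_X ✓.
  U = {86}: f^{-1}(U) = {x37} ∈ τ_X ✓.
  U = {86, 87}: f^{-1}(U) = {x37, x38, x39} ∈ τ_X ✓.
Every preimage lies in τ_X, so f IS continuous.


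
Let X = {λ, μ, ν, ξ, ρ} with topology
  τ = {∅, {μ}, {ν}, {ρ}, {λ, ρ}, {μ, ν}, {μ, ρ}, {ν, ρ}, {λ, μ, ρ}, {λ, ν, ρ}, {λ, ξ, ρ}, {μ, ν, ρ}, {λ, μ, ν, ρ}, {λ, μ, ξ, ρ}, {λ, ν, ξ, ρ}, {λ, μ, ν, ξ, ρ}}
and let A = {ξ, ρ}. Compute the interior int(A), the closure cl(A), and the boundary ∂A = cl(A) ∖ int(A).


int(A) = {ρ}, cl(A) = {λ, ξ, ρ}, ∂A = {λ, ξ}.

Closed sets in (X, τ) are complements of opens:
  closed(X, τ) = {∅, {μ}, {ν}, {ξ}, {λ, ξ}, {μ, ν}, {μ, ξ}, {ν, ξ}, {λ, μ, ξ}, {λ, ν, ξ}, {λ, ξ, ρ}, {μ, ν, ξ}, {λ, μ, ν, ξ}, {λ, μ, ξ, ρ}, {λ, ν, ξ, ρ}, {λ, μ, ν, ξ, ρ}}.
int(A) = ⋃ {U ∈ τ : U ⊆ A}. Opens contained in A: ∅, {ρ}.
Taking the union of these: int(A) = {ρ}.
cl(A) = ⋂ {C closed : A ⊆ C}. Closed sets containing A: {λ, ξ, ρ}, {λ, μ, ξ, ρ}, {λ, ν, ξ, ρ}, {λ, μ, ν, ξ, ρ}.
Intersecting these: cl(A) = {λ, ξ, ρ}.
∂A = cl(A) ∖ int(A) = {λ, ξ, ρ} ∖ {ρ} = {λ, ξ}.


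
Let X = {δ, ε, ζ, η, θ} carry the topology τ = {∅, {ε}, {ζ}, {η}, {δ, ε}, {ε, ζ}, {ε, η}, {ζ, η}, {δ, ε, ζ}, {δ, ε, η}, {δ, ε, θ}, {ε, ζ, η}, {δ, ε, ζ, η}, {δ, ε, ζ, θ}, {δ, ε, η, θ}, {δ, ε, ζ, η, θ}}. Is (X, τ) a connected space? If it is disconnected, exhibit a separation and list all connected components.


(X, τ) is disconnected; components = [{ζ}, {η}, {δ, ε, θ}].

Find clopen sets (U ∈ τ with X ∖ U ∈ τ):
  U = ∅, X ∖ U = {δ, ε, ζ, η, θ} — both open, so U is clopen.
  U = {ζ}, X ∖ U = {δ, ε, η, θ} — both open, so U is clopen.
  U = {η}, X ∖ U = {δ, ε, ζ, θ} — both open, so U is clopen.
  U = {ζ, η}, X ∖ U = {δ, ε, θ} — both open, so U is clopen.
  U = {δ, ε, θ}, X ∖ U = {ζ, η} — both open, so U is clopen.
  U = {δ, ε, ζ, θ}, X ∖ U = {η} — both open, so U is clopen.
  U = {δ, ε, η, θ}, X ∖ U = {ζ} — both open, so U is clopen.
  U = {δ, ε, ζ, η, θ}, X ∖ U = ∅ — both open, so U is clopen.
Nontrivial clopen(s) exist: e.g. {η}. So (X, τ) is disconnected.
Compute connected components by grouping points that agree on all clopens:
  component: {ζ}
  component: {η}
  component: {δ, ε, θ}


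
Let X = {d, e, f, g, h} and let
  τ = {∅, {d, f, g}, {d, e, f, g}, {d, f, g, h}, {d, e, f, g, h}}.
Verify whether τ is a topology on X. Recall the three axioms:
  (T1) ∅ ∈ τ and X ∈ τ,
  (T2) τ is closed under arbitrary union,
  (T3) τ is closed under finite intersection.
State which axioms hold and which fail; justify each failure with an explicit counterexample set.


τ IS a topology on X.

Axiom (T1): ∅ ∈ τ? Yes; X ∈ τ? Yes.
Axiom (T2/T3): check pairwise unions and intersections of members of τ.
All pairwise intersections and unions checked — each lies in τ. Therefore τ satisfies (T1), (T2), (T3): it IS a topology on X.


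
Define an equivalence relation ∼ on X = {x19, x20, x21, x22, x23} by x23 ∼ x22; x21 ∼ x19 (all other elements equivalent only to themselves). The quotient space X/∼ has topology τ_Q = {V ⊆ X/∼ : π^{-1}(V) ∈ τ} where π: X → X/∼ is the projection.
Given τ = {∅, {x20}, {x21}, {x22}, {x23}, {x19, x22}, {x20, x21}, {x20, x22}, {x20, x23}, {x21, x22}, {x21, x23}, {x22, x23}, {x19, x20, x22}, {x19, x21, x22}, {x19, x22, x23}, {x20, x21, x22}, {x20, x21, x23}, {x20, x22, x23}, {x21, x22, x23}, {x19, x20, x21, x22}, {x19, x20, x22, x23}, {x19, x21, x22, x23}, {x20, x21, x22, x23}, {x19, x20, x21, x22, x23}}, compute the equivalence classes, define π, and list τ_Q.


X/∼ = {[x19=x21], [x20], [x22=x23]}; |τ_Q| = 6.

Equivalence classes: [x19=x21], [x20], [x22=x23].
Quotient map π: X → X/∼ sends x19 ↦ [x19=x21], x20 ↦ [x20], x21 ↦ [x19=x21], x22 ↦ [x22=x23], x23 ↦ [x22=x23].
For each subset V ⊆ X/∼, compute π^{-1}(V) ⊆ X and check whether π^{-1}(V) ∈ τ. V is open in τ_Q iff π^{-1}(V) ∈ τ.
  V = {}: π^{-1}(V) = ∅ ∈ τ ✓.
  V = {[x19=x21]}: π^{-1}(V) = {x19, x21} ∉ τ ✗.
  V = {[x20]}: π^{-1}(V) = {x20} ∈ τ ✓.
  V = {[x19=x21], [x20]}: π^{-1}(V) = {x19, x20, x21} ∉ τ ✗.
  V = {[x22=x23]}: π^{-1}(V) = {x22, x23} ∈ τ ✓.
  V = {[x19=x21], [x22=x23]}: π^{-1}(V) = {x19, x21, x22, x23} ∈ τ ✓.
  V = {[x20], [x22=x23]}: π^{-1}(V) = {x20, x22, x23} ∈ τ ✓.
  V = {[x19=x21], [x20], [x22=x23]}: π^{-1}(V) = {x19, x20, x21, x22, x23} ∈ τ ✓.
Open sets in the quotient: τ_Q = {{}, {[x20]}, {[x22=x23]}, {[x19=x21], [x22=x23]}, {[x20], [x22=x23]}, {[x19=x21], [x20], [x22=x23]}} (6 elements).


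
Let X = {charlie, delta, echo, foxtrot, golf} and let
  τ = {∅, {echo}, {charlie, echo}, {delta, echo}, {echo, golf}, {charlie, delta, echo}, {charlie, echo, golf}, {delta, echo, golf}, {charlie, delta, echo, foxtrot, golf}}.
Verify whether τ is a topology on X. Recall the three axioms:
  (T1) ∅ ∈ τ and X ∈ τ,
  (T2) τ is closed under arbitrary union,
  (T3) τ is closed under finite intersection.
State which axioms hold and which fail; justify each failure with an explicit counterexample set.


τ is NOT a topology on X.

Axiom (T1): ∅ ∈ τ? Yes; X ∈ τ? Yes.
Axiom (T2/T3): check pairwise unions and intersections of members of τ.
Counterexample for (T2): {charlie, echo} ∪ {delta, echo, golf} = {charlie, delta, echo, golf} ∉ τ. Therefore τ is NOT a topology.


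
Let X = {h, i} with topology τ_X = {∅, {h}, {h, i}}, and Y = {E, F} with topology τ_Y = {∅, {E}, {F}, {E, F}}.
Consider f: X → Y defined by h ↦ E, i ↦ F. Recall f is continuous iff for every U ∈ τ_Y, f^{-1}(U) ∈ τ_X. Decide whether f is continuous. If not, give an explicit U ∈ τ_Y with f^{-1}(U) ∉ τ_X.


f is NOT continuous.

Compute f^{-1}(U) for each U ∈ τ_Y:
  U = ∅: f^{-1}(U) = ∅ ∈ τ_X ✓.
  U = {E}: f^{-1}(U) = {h} ∈ τ_X ✓.
  U = {F}: f^{-1}(U) = {i} ∉ τ_X ✗.
  U = {E, F}: f^{-1}(U) = {h, i} ∈ τ_X ✓.
Found U = {F} with f^{-1}(U) = {i} not in τ_X. Therefore f is NOT continuous.


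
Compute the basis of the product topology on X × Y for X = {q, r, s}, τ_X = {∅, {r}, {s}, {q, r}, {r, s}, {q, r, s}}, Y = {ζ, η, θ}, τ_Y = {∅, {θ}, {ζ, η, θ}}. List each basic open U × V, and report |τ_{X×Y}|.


Basis B = {∅ × ∅, {r} × {θ}, {s} × {θ}, {q, r} × {θ}, {r, s} × {θ}, {q, r, s} × {θ}, {r} × {ζ, η, θ}, {s} × {ζ, η, θ}, {q, r} × {ζ, η, θ}, {r, s} × {ζ, η, θ}, {q, r, s} × {ζ, η, θ}}; |τ_{X×Y}| = 18.

Enumerate products U × V with U ∈ τ_X, V ∈ τ_Y (deduplicated):
  ∅ × ∅ = {} (∅)
  {r} × {θ} = {(r,θ)}
  {s} × {θ} = {(s,θ)}
  {q, r} × {θ} = {(q,θ), (r,θ)}
  {r, s} × {θ} = {(r,θ), (s,θ)}
  {q, r, s} × {θ} = {(q,θ), (r,θ), (s,θ)}
  {r} × {ζ, η, θ} = {(r,ζ), (r,η), (r,θ)}
  {s} × {ζ, η, θ} = {(s,ζ), (s,η), (s,θ)}
  {q, r} × {ζ, η, θ} = {(q,ζ), (q,η), (q,θ), (r,ζ), (r,η), (r,θ)}
  {r, s} × {ζ, η, θ} = {(r,ζ), (r,η), (r,θ), (s,ζ), (s,η), (s,θ)}
  {q, r, s} × {ζ, η, θ} = {(q,ζ), (q,η), (q,θ), (r,ζ), (r,η), (r,θ), (s,ζ), (s,η), (s,θ)}
These 11 distinct sets form the basis B.
Close under arbitrary unions to get τ_{X×Y}; counting gives |τ_{X×Y}| = 18.


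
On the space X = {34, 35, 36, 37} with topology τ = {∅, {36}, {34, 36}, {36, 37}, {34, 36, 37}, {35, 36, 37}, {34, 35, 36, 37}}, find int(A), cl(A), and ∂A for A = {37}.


int(A) = ∅, cl(A) = {35, 37}, ∂A = {35, 37}.

Closed sets in (X, τ) are complements of opens:
  closed(X, τ) = {∅, {34}, {35}, {34, 35}, {35, 37}, {34, 35, 37}, {34, 35, 36, 37}}.
int(A) = ⋃ {U ∈ τ : U ⊆ A}. Opens contained in A: ∅.
Taking the union of these: int(A) = ∅.
cl(A) = ⋂ {C closed : A ⊆ C}. Closed sets containing A: {35, 37}, {34, 35, 37}, {34, 35, 36, 37}.
Intersecting these: cl(A) = {35, 37}.
∂A = cl(A) ∖ int(A) = {35, 37} ∖ ∅ = {35, 37}.


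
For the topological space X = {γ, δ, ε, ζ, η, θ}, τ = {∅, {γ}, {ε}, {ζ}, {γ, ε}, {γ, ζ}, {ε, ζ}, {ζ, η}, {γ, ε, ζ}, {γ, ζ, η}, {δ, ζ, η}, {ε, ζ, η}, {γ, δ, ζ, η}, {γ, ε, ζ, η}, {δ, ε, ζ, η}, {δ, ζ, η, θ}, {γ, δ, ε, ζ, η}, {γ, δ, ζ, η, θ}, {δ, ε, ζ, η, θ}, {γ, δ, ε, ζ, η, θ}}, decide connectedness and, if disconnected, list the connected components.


(X, τ) is disconnected; components = [{γ}, {ε}, {δ, ζ, η, θ}].

Find clopen sets (U ∈ τ with X ∖ U ∈ τ):
  U = ∅, X ∖ U = {γ, δ, ε, ζ, η, θ} — both open, so U is clopen.
  U = {γ}, X ∖ U = {δ, ε, ζ, η, θ} — both open, so U is clopen.
  U = {ε}, X ∖ U = {γ, δ, ζ, η, θ} — both open, so U is clopen.
  U = {γ, ε}, X ∖ U = {δ, ζ, η, θ} — both open, so U is clopen.
  U = {δ, ζ, η, θ}, X ∖ U = {γ, ε} — both open, so U is clopen.
  U = {γ, δ, ζ, η, θ}, X ∖ U = {ε} — both open, so U is clopen.
  U = {δ, ε, ζ, η, θ}, X ∖ U = {γ} — both open, so U is clopen.
  U = {γ, δ, ε, ζ, η, θ}, X ∖ U = ∅ — both open, so U is clopen.
Nontrivial clopen(s) exist: e.g. {ε}. So (X, τ) is disconnected.
Compute connected components by grouping points that agree on all clopens:
  component: {γ}
  component: {ε}
  component: {δ, ζ, η, θ}
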